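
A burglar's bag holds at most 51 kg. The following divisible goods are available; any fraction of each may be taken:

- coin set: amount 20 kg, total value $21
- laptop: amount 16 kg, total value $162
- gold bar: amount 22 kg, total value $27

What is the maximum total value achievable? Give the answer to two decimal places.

Take in order of value per unit:
- laptop (162/16 per unit): all 16 → value 162, running total 162.00
- gold bar (27/22 per unit): all 22 → value 27, running total 189.00
- coin set (21/20 per unit): 13 of 20 → value 13×21/20 = 13.6500, running total 202.65
Total 202.65.

202.65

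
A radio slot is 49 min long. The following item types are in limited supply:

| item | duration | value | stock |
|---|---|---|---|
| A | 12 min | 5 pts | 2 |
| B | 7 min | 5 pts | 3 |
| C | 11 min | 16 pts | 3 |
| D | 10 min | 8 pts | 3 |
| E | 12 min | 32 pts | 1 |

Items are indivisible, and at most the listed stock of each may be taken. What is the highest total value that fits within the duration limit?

80 pts

Top feasible selections:
- 3×C + 1×E: duration 45, value 80
- 2×B + 2×C + 1×E: duration 48, value 74
Best: 80 pts.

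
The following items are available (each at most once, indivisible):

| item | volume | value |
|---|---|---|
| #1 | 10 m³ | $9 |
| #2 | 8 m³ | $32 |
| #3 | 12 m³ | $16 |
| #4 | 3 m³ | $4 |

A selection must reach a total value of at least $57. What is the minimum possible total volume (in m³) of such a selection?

30

Subsets with value ≥ 57, sorted by total volume:
- #1+#2+#3: volume 30, value 57
- #1+#2+#3+#4: volume 33, value 61
Minimum volume: 30 m³.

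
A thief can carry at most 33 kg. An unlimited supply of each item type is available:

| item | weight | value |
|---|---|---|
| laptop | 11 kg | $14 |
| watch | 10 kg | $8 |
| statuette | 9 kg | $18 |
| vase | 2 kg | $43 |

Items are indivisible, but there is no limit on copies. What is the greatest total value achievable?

Best value-per-unit is vase at 43/2, and filling with it alone uses weight 16×2=32. No mix of the others beats 16×43 = 688.

$688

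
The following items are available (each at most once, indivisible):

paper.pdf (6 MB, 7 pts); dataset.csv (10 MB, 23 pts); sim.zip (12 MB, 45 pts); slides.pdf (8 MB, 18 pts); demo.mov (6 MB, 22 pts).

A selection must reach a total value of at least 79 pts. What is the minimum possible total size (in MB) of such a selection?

26

Subsets with value ≥ 79, sorted by total size:
- sim.zip+slides.pdf+demo.mov: size 26, value 85
- dataset.csv+sim.zip+demo.mov: size 28, value 90
- dataset.csv+sim.zip+slides.pdf: size 30, value 86
Minimum size: 26 MB.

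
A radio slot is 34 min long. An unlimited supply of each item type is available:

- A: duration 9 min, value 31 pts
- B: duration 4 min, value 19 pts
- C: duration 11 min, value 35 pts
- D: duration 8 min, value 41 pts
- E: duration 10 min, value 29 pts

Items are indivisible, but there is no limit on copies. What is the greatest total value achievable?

Best value-per-unit is D at 41/8, and filling with it alone uses duration 4×8=32. No mix of the others beats 4×41 = 164.

164 pts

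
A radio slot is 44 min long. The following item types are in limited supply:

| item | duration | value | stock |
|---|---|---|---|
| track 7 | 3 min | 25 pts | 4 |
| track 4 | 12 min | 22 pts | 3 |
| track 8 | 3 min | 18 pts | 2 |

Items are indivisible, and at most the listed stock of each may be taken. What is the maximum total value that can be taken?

180 pts

Top feasible selections:
- 4×track 7 + 2×track 4 + 2×track 8: duration 42, value 180
- 4×track 7 + 2×track 4 + 1×track 8: duration 39, value 162
Best: 180 pts.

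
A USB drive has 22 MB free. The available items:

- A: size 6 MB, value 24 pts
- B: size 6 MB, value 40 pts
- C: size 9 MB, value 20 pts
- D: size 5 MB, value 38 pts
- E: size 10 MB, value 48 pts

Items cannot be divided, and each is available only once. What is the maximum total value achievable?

126 pts

Check high-value combinations within 22 MB:
- B+D+E: size 6+5+10=21, value 40+38+48=126
- A+B+E: size 6+6+10=22, value 24+40+48=112
- A+D+E: size 6+5+10=21, value 24+38+48=110
- A+B+D: size 6+6+5=17, value 24+40+38=102
Best: 126 pts.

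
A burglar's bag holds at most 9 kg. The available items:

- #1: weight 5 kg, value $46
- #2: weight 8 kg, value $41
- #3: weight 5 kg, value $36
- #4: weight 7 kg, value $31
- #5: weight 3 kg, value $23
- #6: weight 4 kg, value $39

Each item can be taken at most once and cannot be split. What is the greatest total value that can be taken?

$85

Check high-value combinations within 9 kg:
- #1+#6: weight 5+4=9, value 46+39=85
- #3+#6: weight 5+4=9, value 36+39=75
- #1+#5: weight 5+3=8, value 46+23=69
- #5+#6: weight 3+4=7, value 23+39=62
Best: $85.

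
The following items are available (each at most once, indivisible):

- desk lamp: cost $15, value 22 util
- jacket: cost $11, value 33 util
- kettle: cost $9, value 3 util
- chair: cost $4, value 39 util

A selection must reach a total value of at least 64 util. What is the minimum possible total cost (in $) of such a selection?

15

Subsets with value ≥ 64, sorted by total cost:
- jacket+chair: cost 15, value 72
- jacket+kettle+chair: cost 24, value 75
- desk lamp+kettle+chair: cost 28, value 64
Minimum cost: 15 $.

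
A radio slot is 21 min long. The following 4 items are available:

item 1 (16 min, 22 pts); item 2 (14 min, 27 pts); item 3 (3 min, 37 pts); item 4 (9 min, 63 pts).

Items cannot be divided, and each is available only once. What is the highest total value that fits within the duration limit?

100 pts

Check high-value combinations within 21 min:
- item 3+item 4: duration 3+9=12, value 37+63=100
- item 2+item 3: duration 14+3=17, value 27+37=64
- item 4: duration 9, value 63
- item 1+item 3: duration 16+3=19, value 22+37=59
Best: 100 pts.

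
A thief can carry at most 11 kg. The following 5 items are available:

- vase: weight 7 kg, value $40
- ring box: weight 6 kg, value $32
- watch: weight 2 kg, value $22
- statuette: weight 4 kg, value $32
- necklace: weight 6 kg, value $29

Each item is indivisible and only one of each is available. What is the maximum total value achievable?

$72

Check high-value combinations within 11 kg:
- vase+statuette: weight 7+4=11, value 40+32=72
- ring box+statuette: weight 6+4=10, value 32+32=64
- vase+watch: weight 7+2=9, value 40+22=62
- statuette+necklace: weight 4+6=10, value 32+29=61
Best: $72.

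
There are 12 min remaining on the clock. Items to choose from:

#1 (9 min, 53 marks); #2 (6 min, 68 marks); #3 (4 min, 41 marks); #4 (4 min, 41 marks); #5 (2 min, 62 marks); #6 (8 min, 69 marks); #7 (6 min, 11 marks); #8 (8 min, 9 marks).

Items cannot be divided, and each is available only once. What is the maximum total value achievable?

Check high-value combinations within 12 min:
- #2+#3+#5: time 6+4+2=12, value 68+41+62=171
- #2+#4+#5: time 6+4+2=12, value 68+41+62=171
- #3+#4+#5: time 4+4+2=10, value 41+41+62=144
Best: 171 marks.

171 marks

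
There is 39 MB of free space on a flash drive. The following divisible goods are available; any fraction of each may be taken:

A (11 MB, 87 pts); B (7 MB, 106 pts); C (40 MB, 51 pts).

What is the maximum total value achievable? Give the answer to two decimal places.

Take in order of value per unit:
- B (106/7 per unit): all 7 → value 106, running total 106.00
- A (87/11 per unit): all 11 → value 87, running total 193.00
- C (51/40 per unit): 21 of 40 → value 21×51/40 = 26.7750, running total 219.78
Total 219.78.

219.78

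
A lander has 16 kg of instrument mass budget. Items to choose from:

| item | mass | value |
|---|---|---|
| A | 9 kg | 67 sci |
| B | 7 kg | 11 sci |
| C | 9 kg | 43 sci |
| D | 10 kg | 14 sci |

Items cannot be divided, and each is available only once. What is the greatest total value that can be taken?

Check high-value combinations within 16 kg:
- A+B: mass 9+7=16, value 67+11=78
- A: mass 9, value 67
- B+C: mass 7+9=16, value 11+43=54
Best: 78 sci.

78 sci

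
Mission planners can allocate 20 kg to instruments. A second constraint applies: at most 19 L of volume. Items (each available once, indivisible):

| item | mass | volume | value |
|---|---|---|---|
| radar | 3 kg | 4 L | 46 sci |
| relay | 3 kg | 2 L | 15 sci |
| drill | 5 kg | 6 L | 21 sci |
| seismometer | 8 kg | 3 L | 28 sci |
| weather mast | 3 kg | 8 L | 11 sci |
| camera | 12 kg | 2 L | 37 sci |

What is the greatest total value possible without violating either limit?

Feasible sets respecting both limits:
- radar+relay+drill+seismometer: mass 19, volume 15, value 110
- radar+drill+camera: mass 20, volume 12, value 104
- radar+relay+seismometer+weather mast: mass 17, volume 17, value 100
- radar+relay+camera: mass 18, volume 8, value 98
Best: 110 sci.

110 sci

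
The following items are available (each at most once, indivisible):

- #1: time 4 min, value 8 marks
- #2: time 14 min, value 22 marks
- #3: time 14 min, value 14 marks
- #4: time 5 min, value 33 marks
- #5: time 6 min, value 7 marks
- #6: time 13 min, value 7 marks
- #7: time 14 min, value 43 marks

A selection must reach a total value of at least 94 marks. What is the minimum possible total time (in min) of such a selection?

33

Subsets with value ≥ 94, sorted by total time:
- #2+#4+#7: time 33, value 98
- #1+#2+#4+#7: time 37, value 106
- #1+#3+#4+#7: time 37, value 98
- #2+#4+#5+#7: time 39, value 105
Minimum time: 33 min.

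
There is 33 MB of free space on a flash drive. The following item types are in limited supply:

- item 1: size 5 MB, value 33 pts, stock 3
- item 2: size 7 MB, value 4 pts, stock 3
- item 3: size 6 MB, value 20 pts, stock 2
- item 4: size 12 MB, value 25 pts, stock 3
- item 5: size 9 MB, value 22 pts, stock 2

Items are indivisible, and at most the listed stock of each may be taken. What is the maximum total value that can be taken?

Best selections within size 33 and stock limits:
- 3×item 1 + 1×item 3 + 1×item 4: size 33, value 144
- 3×item 1 + 2×item 5: size 33, value 143
- 3×item 1 + 1×item 3 + 1×item 5: size 30, value 141
Best: 144 pts.

144 pts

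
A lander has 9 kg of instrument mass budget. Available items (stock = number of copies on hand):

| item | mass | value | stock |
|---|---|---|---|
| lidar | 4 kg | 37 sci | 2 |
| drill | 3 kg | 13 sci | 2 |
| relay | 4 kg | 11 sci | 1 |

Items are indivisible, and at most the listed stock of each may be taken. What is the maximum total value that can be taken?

Top feasible selections:
- 2×lidar: mass 8, value 74
- 1×lidar + 1×drill: mass 7, value 50
Best: 74 sci.

74 sci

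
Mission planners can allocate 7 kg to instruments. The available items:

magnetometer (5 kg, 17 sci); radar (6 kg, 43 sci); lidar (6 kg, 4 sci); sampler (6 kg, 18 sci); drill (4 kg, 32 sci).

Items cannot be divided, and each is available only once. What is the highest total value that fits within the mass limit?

Check high-value combinations within 7 kg:
- radar: mass 6, value 43
- drill: mass 4, value 32
- sampler: mass 6, value 18
Best: 43 sci.

43 sci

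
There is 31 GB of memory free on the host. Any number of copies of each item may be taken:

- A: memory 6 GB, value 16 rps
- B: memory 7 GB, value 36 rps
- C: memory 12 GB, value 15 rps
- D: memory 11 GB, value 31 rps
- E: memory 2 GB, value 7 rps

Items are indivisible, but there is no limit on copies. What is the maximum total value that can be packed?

Best value-per-unit is B at 36/7; filling with it alone gives 4×36 = 144.
Optimal mix: 4×B + 1×E → memory 30, value 151.

151 rps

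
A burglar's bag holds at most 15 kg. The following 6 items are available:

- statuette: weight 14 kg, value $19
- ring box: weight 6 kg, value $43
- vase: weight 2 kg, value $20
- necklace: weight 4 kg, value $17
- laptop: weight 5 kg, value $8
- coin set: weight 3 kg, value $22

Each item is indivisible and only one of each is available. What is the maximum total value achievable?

Check high-value combinations within 15 kg:
- ring box+vase+necklace+coin set: weight 6+2+4+3=15, value 43+20+17+22=102
- ring box+vase+coin set: weight 6+2+3=11, value 43+20+22=85
- ring box+necklace+coin set: weight 6+4+3=13, value 43+17+22=82
- ring box+vase+necklace: weight 6+2+4=12, value 43+20+17=80
- ring box+laptop+coin set: weight 6+5+3=14, value 43+8+22=73
Best: $102.

$102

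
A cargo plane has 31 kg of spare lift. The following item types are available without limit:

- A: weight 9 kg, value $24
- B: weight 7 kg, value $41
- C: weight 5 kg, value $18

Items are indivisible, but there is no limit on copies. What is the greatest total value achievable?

Best value-per-unit is B at 41/7, and filling with it alone uses weight 4×7=28. No mix of the others beats 4×41 = 164.

$164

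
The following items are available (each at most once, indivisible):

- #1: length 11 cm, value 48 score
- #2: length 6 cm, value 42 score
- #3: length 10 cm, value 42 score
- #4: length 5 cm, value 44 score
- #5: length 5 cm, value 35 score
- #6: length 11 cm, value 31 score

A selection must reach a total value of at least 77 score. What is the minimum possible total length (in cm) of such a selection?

10

Subsets with value ≥ 77, sorted by total length:
- #4+#5: length 10, value 79
- #2+#4: length 11, value 86
Minimum length: 10 cm.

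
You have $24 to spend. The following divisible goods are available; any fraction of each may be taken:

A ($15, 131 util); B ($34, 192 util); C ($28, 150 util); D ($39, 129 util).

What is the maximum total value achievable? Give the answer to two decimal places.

181.82

Take in order of value per unit:
- A (131/15 per unit): all 15 → value 131, running total 131.00
- B (192/34 per unit): 9 of 34 → value 9×192/34 = 50.8235, running total 181.82
Total 181.82.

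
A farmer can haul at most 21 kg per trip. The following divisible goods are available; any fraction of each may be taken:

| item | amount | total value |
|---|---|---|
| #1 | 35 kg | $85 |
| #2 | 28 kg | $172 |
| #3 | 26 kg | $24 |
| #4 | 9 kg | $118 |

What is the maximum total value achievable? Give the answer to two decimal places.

Take in order of value per unit:
- #4 (118/9 per unit): all 9 → value 118, running total 118.00
- #2 (172/28 per unit): 12 of 28 → value 12×172/28 = 73.7143, running total 191.71
Total 191.71.

191.71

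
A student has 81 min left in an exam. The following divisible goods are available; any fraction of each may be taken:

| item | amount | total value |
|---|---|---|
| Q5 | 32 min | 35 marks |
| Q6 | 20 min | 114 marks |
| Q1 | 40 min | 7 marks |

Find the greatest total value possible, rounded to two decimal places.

154.08

Take in order of value per unit:
- Q6 (114/20 per unit): all 20 → value 114, running total 114.00
- Q5 (35/32 per unit): all 32 → value 35, running total 149.00
- Q1 (7/40 per unit): 29 of 40 → value 29×7/40 = 5.0750, running total 154.08
Total 154.08.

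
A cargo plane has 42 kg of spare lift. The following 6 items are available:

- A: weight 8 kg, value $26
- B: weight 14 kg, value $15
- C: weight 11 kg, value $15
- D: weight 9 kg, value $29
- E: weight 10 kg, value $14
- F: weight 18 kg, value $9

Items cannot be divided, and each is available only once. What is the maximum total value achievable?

$85

Check high-value combinations within 42 kg:
- A+B+C+D: weight 8+14+11+9=42, value 26+15+15+29=85
- A+C+D+E: weight 8+11+9+10=38, value 26+15+29+14=84
- A+B+D+E: weight 8+14+9+10=41, value 26+15+29+14=84
- A+C+D: weight 8+11+9=28, value 26+15+29=70
Best: $85.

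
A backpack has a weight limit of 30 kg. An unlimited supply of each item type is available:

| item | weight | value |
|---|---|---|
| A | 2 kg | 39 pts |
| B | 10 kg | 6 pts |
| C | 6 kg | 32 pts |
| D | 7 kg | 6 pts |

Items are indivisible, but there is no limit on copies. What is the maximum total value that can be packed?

585 pts

Best value-per-unit is A at 39/2, and filling with it alone uses weight 15×2=30. No mix of the others beats 15×39 = 585.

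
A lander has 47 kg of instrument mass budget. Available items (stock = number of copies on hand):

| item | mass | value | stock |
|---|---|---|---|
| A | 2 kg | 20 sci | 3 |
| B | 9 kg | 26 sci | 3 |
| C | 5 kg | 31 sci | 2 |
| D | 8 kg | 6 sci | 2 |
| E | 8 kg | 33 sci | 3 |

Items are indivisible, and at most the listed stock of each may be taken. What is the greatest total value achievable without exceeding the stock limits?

Best selections within mass 47 and stock limits:
- 2×A + 1×B + 2×C + 3×E: mass 47, value 227
- 3×A + 2×C + 3×E: mass 40, value 221
- 3×A + 1×B + 1×C + 3×E: mass 44, value 216
Best: 227 sci.

227 sci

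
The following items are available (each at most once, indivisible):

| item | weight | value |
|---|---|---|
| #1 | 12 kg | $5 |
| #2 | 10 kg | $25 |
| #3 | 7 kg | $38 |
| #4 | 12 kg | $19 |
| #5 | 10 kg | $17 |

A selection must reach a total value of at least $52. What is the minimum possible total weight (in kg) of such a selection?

17

Subsets with value ≥ 52, sorted by total weight:
- #2+#3: weight 17, value 63
- #3+#5: weight 17, value 55
- #3+#4: weight 19, value 57
Minimum weight: 17 kg.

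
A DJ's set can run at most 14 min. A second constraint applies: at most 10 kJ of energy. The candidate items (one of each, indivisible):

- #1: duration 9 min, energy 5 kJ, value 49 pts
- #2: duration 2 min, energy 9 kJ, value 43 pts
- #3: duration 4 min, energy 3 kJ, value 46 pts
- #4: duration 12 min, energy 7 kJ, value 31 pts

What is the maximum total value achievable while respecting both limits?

95 pts

Feasible sets respecting both limits:
- #1+#3: duration 13, energy 8, value 95
- #1: duration 9, energy 5, value 49
- #3: duration 4, energy 3, value 46
- #2: duration 2, energy 9, value 43
Best: 95 pts.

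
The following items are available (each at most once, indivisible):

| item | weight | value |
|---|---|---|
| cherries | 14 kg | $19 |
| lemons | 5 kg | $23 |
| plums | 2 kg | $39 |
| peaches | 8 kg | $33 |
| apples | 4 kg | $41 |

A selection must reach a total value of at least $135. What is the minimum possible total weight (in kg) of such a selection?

Subsets with value ≥ 135, sorted by total weight:
- lemons+plums+peaches+apples: weight 19, value 136
- cherries+lemons+plums+peaches+apples: weight 33, value 155
Minimum weight: 19 kg.

19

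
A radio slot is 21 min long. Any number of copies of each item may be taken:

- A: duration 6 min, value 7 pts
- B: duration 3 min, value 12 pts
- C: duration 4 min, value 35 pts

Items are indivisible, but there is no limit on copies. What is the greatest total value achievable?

175 pts

Best value-per-unit is C at 35/4, and filling with it alone uses duration 5×4=20. No mix of the others beats 5×35 = 175.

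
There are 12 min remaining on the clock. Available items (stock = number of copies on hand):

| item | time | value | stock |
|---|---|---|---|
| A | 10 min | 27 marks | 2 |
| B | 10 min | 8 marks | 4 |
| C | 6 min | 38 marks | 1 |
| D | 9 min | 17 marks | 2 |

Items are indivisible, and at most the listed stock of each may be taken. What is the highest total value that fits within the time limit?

Top feasible selections:
- 1×C: time 6, value 38
- 1×A: time 10, value 27
- 1×D: time 9, value 17
- 1×B: time 10, value 8
Best: 38 marks.

38 marks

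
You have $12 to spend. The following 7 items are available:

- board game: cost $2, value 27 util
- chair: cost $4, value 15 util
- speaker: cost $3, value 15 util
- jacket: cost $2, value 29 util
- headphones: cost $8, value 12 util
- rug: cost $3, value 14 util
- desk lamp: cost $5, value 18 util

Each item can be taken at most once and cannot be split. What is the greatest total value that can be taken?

89 util

Check high-value combinations within $12:
- board game+speaker+jacket+desk lamp: cost 2+3+2+5=12, value 27+15+29+18=89
- board game+jacket+rug+desk lamp: cost 2+2+3+5=12, value 27+29+14+18=88
- board game+chair+speaker+jacket: cost 2+4+3+2=11, value 27+15+15+29=86
Best: 89 util.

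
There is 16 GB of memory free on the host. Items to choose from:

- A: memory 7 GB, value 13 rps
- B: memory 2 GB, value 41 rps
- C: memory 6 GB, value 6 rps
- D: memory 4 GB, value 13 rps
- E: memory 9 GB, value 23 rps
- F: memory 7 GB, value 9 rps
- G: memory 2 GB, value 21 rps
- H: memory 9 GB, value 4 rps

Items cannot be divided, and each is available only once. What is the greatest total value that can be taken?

88 rps

Check high-value combinations within 16 GB:
- A+B+D+G: memory 7+2+4+2=15, value 13+41+13+21=88
- B+E+G: memory 2+9+2=13, value 41+23+21=85
- B+D+F+G: memory 2+4+7+2=15, value 41+13+9+21=84
- B+C+D+G: memory 2+6+4+2=14, value 41+6+13+21=81
- B+D+E: memory 2+4+9=15, value 41+13+23=77
Best: 88 rps.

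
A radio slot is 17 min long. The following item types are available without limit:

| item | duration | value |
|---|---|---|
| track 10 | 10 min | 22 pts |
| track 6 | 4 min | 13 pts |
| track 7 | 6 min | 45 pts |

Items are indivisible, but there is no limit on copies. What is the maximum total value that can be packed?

Best value-per-unit is track 7 at 45/6; filling with it alone gives 2×45 = 90.
Optimal mix: 1×track 6 + 2×track 7 → duration 16, value 103.

103 pts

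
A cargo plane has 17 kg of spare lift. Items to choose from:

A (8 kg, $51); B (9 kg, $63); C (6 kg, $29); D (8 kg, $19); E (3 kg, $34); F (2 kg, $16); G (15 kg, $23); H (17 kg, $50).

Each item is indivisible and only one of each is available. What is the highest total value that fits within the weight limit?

Check high-value combinations within 17 kg:
- A+B: weight 8+9=17, value 51+63=114
- A+C+E: weight 8+6+3=17, value 51+29+34=114
- B+E+F: weight 9+3+2=14, value 63+34+16=113
Best: $114.

$114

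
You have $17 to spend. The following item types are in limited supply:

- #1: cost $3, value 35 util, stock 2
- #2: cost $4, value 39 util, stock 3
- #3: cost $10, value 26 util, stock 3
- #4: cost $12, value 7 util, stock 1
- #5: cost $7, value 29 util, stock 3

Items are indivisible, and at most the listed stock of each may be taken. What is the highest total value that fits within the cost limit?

152 util

Top feasible selections:
- 1×#1 + 3×#2: cost 15, value 152
- 2×#1 + 2×#2: cost 14, value 148
Best: 152 util.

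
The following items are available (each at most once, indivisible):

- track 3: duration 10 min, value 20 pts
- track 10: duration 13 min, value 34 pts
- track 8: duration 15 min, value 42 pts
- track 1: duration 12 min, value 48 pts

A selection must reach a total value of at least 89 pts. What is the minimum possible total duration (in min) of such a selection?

27

Subsets with value ≥ 89, sorted by total duration:
- track 8+track 1: duration 27, value 90
- track 3+track 10+track 1: duration 35, value 102
- track 3+track 8+track 1: duration 37, value 110
- track 3+track 10+track 8: duration 38, value 96
Minimum duration: 27 min.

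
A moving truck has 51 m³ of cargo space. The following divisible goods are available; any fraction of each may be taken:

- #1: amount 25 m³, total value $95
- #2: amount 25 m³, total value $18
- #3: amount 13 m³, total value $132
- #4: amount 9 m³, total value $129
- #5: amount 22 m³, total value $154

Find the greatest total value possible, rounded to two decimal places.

441.60

Take in order of value per unit:
- #4 (129/9 per unit): all 9 → value 129, running total 129.00
- #3 (132/13 per unit): all 13 → value 132, running total 261.00
- #5 (154/22 per unit): all 22 → value 154, running total 415.00
- #1 (95/25 per unit): 7 of 25 → value 7×95/25 = 26.6000, running total 441.60
Total 441.60.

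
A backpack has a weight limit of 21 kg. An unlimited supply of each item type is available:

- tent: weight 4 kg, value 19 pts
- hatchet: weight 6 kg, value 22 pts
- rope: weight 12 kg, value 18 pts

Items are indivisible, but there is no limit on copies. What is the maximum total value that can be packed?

Best value-per-unit is tent at 19/4, and filling with it alone uses weight 5×4=20. No mix of the others beats 5×19 = 95.

95 pts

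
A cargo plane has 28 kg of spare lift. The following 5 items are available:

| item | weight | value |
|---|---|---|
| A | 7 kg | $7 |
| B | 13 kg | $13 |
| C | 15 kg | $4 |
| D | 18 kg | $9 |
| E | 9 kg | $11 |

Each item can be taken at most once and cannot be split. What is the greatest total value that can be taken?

$24

Check high-value combinations within 28 kg:
- B+E: weight 13+9=22, value 13+11=24
- A+B: weight 7+13=20, value 7+13=20
- D+E: weight 18+9=27, value 9+11=20
- A+E: weight 7+9=16, value 7+11=18
- B+C: weight 13+15=28, value 13+4=17
Best: $24.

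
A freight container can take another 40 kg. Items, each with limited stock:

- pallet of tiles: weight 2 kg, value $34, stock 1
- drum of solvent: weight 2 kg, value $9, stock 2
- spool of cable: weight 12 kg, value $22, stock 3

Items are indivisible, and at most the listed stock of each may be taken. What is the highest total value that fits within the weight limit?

$109

Top feasible selections:
- 1×pallet of tiles + 1×drum of solvent + 3×spool of cable: weight 40, value 109
- 1×pallet of tiles + 3×spool of cable: weight 38, value 100
- 1×pallet of tiles + 2×drum of solvent + 2×spool of cable: weight 30, value 96
- 1×pallet of tiles + 1×drum of solvent + 2×spool of cable: weight 28, value 87
Best: $109.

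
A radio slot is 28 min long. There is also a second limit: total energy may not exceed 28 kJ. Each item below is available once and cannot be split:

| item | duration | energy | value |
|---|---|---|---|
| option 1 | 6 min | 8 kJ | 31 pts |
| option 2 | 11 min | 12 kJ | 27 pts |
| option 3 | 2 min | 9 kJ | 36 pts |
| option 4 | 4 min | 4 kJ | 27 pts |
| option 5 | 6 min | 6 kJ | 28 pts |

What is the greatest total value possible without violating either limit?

Feasible sets respecting both limits:
- option 1+option 3+option 4+option 5: duration 18, energy 27, value 122
- option 1+option 3+option 5: duration 14, energy 23, value 95
- option 1+option 3+option 4: duration 12, energy 21, value 94
- option 2+option 3+option 5: duration 19, energy 27, value 91
Best: 122 pts.

122 pts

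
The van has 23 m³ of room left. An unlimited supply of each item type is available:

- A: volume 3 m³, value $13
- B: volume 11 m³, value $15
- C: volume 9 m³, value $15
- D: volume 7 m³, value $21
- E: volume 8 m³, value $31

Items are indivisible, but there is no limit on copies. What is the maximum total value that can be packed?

$96

Best value-per-unit is A at 13/3; filling with it alone gives 7×13 = 91.
Optimal mix: 5×A + 1×E → volume 23, value 96.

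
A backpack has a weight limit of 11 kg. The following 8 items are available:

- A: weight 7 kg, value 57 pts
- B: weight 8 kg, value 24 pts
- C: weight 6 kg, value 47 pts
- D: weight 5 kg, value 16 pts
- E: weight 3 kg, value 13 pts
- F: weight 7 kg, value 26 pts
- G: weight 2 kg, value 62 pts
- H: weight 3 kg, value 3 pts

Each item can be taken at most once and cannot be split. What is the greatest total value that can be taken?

Check high-value combinations within 11 kg:
- C+E+G: weight 6+3+2=11, value 47+13+62=122
- A+G: weight 7+2=9, value 57+62=119
- C+G+H: weight 6+2+3=11, value 47+62+3=112
- C+G: weight 6+2=8, value 47+62=109
- D+E+G: weight 5+3+2=10, value 16+13+62=91
Best: 122 pts.

122 pts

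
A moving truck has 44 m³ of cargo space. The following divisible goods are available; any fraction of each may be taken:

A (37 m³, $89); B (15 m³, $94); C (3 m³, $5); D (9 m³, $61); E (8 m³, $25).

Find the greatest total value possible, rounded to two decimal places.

208.86

Take in order of value per unit:
- D (61/9 per unit): all 9 → value 61, running total 61.00
- B (94/15 per unit): all 15 → value 94, running total 155.00
- E (25/8 per unit): all 8 → value 25, running total 180.00
- A (89/37 per unit): 12 of 37 → value 12×89/37 = 28.8649, running total 208.86
Total 208.86.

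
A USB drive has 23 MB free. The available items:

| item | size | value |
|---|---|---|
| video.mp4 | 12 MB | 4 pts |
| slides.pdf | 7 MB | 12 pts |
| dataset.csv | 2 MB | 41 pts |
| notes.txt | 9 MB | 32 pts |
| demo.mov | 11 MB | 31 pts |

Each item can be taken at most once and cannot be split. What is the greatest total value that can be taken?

Check high-value combinations within 23 MB:
- dataset.csv+notes.txt+demo.mov: size 2+9+11=22, value 41+32+31=104
- slides.pdf+dataset.csv+notes.txt: size 7+2+9=18, value 12+41+32=85
- slides.pdf+dataset.csv+demo.mov: size 7+2+11=20, value 12+41+31=84
Best: 104 pts.

104 pts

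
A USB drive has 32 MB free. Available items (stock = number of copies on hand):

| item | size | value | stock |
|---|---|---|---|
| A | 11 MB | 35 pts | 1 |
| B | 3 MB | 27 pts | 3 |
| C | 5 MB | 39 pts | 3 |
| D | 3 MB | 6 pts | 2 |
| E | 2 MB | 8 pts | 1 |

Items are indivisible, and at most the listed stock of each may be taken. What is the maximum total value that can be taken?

Top feasible selections:
- 3×B + 3×C + 2×D + 1×E: size 32, value 218
- 3×B + 3×C + 1×D + 1×E: size 29, value 212
Best: 218 pts.

218 pts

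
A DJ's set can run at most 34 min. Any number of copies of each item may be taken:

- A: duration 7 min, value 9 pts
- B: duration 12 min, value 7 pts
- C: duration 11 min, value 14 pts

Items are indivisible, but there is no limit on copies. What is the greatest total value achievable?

42 pts

Best value-per-unit is A at 9/7; filling with it alone gives 4×9 = 36.
Optimal mix: 3×C → duration 33, value 42.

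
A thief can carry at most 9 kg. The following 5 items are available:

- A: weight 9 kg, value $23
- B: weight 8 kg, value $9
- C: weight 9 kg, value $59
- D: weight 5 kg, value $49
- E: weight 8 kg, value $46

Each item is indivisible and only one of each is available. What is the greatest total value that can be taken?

Check high-value combinations within 9 kg:
- C: weight 9, value 59
- D: weight 5, value 49
- E: weight 8, value 46
- A: weight 9, value 23
Best: $59.

$59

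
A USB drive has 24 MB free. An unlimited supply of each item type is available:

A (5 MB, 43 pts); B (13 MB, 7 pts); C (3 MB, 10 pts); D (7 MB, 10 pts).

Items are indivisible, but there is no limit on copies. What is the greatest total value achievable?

182 pts

Best value-per-unit is A at 43/5; filling with it alone gives 4×43 = 172.
Optimal mix: 4×A + 1×C → size 23, value 182.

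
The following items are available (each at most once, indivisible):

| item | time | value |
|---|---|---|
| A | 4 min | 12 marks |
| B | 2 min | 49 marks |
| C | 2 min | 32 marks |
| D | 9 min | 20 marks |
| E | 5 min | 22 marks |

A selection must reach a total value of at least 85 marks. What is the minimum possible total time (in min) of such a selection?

Subsets with value ≥ 85, sorted by total time:
- A+B+C: time 8, value 93
- B+C+E: time 9, value 103
- A+B+C+E: time 13, value 115
Minimum time: 8 min.

8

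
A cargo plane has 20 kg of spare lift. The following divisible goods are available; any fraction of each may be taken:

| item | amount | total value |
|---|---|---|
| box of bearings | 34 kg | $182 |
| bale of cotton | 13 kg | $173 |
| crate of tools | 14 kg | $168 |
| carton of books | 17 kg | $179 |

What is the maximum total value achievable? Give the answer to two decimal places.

Take in order of value per unit:
- bale of cotton (173/13 per unit): all 13 → value 173, running total 173.00
- crate of tools (168/14 per unit): 7 of 14 → value 7×168/14 = 84.0000, running total 257.00
Total 257.00.

257.00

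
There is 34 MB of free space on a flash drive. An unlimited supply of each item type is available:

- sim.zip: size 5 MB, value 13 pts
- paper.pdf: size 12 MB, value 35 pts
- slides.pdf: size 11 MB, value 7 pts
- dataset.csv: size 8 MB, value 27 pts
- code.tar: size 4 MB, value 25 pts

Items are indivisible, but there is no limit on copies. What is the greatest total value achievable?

200 pts

Best value-per-unit is code.tar at 25/4, and filling with it alone uses size 8×4=32. No mix of the others beats 8×25 = 200.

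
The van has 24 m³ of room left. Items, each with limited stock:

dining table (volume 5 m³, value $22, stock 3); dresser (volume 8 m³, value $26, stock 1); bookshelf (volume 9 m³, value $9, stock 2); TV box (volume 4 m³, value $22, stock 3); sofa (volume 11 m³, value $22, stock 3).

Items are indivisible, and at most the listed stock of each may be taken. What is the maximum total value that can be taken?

$110

Best selections within volume 24 and stock limits:
- 2×dining table + 3×TV box: volume 22, value 110
- 3×dining table + 2×TV box: volume 23, value 110
- 1×dresser + 3×TV box: volume 20, value 92
Best: $110.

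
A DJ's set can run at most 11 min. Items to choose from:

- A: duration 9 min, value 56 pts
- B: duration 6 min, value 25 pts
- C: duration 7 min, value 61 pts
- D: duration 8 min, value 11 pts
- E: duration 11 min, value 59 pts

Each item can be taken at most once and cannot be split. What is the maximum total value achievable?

Check high-value combinations within 11 min:
- C: duration 7, value 61
- E: duration 11, value 59
- A: duration 9, value 56
Best: 61 pts.

61 pts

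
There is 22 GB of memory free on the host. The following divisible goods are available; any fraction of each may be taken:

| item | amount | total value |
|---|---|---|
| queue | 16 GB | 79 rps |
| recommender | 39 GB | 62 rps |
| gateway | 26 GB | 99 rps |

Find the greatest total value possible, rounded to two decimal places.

101.85

Take in order of value per unit:
- queue (79/16 per unit): all 16 → value 79, running total 79.00
- gateway (99/26 per unit): 6 of 26 → value 6×99/26 = 22.8462, running total 101.85
Total 101.85.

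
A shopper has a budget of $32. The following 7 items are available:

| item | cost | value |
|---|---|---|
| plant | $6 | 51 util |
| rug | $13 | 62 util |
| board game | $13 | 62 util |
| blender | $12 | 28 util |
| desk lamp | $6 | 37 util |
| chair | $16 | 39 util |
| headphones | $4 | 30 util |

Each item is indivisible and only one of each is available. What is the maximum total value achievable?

180 util

Check high-value combinations within $32:
- plant+rug+desk lamp+headphones: cost 6+13+6+4=29, value 51+62+37+30=180
- plant+board game+desk lamp+headphones: cost 6+13+6+4=29, value 51+62+37+30=180
- plant+rug+board game: cost 6+13+13=32, value 51+62+62=175
- rug+board game+desk lamp: cost 13+13+6=32, value 62+62+37=161
- plant+desk lamp+chair+headphones: cost 6+6+16+4=32, value 51+37+39+30=157
Best: 180 util.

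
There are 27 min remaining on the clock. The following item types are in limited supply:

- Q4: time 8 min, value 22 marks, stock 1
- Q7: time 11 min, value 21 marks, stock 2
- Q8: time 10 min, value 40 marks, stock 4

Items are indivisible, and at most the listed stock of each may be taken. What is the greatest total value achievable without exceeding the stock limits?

Best selections within time 27 and stock limits:
- 2×Q8: time 20, value 80
- 1×Q4 + 1×Q8: time 18, value 62
- 1×Q7 + 1×Q8: time 21, value 61
- 1×Q4 + 1×Q7: time 19, value 43
Best: 80 marks.

80 marks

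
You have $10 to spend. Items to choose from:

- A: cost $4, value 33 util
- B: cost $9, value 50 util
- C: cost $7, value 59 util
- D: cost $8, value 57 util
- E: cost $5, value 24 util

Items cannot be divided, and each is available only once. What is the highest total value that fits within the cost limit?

Check high-value combinations within $10:
- C: cost 7, value 59
- D: cost 8, value 57
- A+E: cost 4+5=9, value 33+24=57
Best: 59 util.

59 util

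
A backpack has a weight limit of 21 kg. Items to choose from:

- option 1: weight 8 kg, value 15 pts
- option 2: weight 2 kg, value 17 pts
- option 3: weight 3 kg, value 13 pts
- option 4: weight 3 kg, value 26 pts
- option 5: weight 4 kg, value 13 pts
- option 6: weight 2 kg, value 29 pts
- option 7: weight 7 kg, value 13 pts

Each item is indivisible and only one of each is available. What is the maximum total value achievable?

Check high-value combinations within 21 kg:
- option 2+option 3+option 4+option 5+option 6+option 7: weight 2+3+3+4+2+7=21, value 17+13+26+13+29+13=111
- option 1+option 2+option 3+option 4+option 6: weight 8+2+3+3+2=18, value 15+17+13+26+29=100
- option 1+option 2+option 4+option 5+option 6: weight 8+2+3+4+2=19, value 15+17+26+13+29=100
- option 2+option 3+option 4+option 5+option 6: weight 2+3+3+4+2=14, value 17+13+26+13+29=98
Best: 111 pts.

111 pts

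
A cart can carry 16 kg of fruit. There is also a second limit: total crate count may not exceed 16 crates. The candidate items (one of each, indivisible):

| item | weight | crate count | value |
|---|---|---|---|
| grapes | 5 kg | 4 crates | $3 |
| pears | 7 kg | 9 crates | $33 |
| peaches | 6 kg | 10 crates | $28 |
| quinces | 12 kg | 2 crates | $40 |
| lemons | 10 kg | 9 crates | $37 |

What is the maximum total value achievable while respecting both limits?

$40

Feasible sets respecting both limits:
- quinces: weight 12, crate count 2, value 40
- grapes+lemons: weight 15, crate count 13, value 40
- lemons: weight 10, crate count 9, value 37
Best: $40.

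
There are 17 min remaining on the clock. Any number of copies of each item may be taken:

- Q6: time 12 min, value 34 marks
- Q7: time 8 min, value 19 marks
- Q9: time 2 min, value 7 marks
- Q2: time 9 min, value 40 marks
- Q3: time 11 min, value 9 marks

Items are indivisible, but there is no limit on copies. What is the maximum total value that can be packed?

68 marks

Best value-per-unit is Q2 at 40/9; filling with it alone gives 1×40 = 40.
Optimal mix: 4×Q9 + 1×Q2 → time 17, value 68.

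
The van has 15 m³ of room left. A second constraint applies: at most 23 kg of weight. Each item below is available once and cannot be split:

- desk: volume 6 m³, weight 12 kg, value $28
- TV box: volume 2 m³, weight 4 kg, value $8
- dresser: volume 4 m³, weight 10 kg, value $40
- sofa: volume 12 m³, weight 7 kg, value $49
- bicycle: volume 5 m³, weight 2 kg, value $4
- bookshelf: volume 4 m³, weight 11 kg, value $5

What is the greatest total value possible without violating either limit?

Feasible sets respecting both limits:
- desk+dresser: volume 10, weight 22, value 68
- TV box+sofa: volume 14, weight 11, value 57
- TV box+dresser+bicycle: volume 11, weight 16, value 52
Best: $68.

$68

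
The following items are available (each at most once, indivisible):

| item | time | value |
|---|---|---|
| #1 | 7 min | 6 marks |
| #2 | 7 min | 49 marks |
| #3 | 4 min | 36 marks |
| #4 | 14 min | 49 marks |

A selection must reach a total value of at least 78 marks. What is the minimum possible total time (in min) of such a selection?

Subsets with value ≥ 78, sorted by total time:
- #2+#3: time 11, value 85
- #1+#2+#3: time 18, value 91
- #3+#4: time 18, value 85
Minimum time: 11 min.

11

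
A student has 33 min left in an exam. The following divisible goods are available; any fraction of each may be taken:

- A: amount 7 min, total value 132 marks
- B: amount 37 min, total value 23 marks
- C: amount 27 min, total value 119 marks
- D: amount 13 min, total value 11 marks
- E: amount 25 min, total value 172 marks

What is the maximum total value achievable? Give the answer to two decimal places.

308.41

Take in order of value per unit:
- A (132/7 per unit): all 7 → value 132, running total 132.00
- E (172/25 per unit): all 25 → value 172, running total 304.00
- C (119/27 per unit): 1 of 27 → value 1×119/27 = 4.4074, running total 308.41
Total 308.41.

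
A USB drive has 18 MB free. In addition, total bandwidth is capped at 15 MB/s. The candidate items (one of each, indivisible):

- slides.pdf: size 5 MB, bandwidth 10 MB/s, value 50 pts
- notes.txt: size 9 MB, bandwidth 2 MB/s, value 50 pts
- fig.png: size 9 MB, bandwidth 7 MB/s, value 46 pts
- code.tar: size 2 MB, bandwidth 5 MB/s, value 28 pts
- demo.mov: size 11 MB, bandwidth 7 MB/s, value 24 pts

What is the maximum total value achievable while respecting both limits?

Feasible sets respecting both limits:
- slides.pdf+notes.txt: size 14, bandwidth 12, value 100
- notes.txt+fig.png: size 18, bandwidth 9, value 96
- slides.pdf+code.tar: size 7, bandwidth 15, value 78
- notes.txt+code.tar: size 11, bandwidth 7, value 78
Best: 100 pts.

100 pts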